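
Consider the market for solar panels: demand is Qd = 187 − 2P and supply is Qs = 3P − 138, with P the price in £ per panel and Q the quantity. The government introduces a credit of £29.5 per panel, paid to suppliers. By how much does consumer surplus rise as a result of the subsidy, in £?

Without the subsidy, 187 − 2P = 3P − 138 gives 5P = 325, so P* = £65 and Q* = 57.
With a per-unit subsidy paid to suppliers, each receives P + 29.5 per unit sold, so supply becomes Qs = 3(P + 29.5) − 138.
New equilibrium: consumers pay £47.3, suppliers receive £76.8, Q = 92.4. (Wedge: Pb − Ps = −29.5.)
ΔCS is the trapezoid between Q = 92.4 and Q = 57 of height £17.7: ½ · (57 + 92.4) · 17.7 = £1322.19.

Consumer surplus rises by £1322.19.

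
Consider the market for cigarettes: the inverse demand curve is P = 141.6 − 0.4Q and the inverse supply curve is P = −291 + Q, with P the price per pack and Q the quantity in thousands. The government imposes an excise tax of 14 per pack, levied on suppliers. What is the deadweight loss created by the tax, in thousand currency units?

Inverting to Q(P) form: Qd = 354 − 2.5P; Qs = P + 291.
Before the tax: set 354 − 2.5P = P + 291 → P* = 18, Q* = 309.
With the tax collected from suppliers, supply shifts: Qs = (P − 14) + 291.
New equilibrium: buyers pay 22, suppliers receive 8, Q = 299. (Wedge: Pb − Ps = 14.)
Quantity falls by |ΔQ| = |309 − 299| = 10.
DWL = ½ · t · |ΔQ| = ½ · 14 · 10 = 70.

Deadweight loss = 70 thousand.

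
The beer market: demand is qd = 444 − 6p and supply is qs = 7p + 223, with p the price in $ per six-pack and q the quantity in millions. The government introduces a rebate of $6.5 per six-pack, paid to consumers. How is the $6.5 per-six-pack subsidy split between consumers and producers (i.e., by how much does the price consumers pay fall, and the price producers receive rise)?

Consumers gain $3.5 per six-pack; producers gain $3 per six-pack.

Without the subsidy, 444 − 6p = 7p + 223 gives 13p = 221, so p* = $17 and q* = 342.
With a per-unit subsidy paid to consumers, each effectively pays p − 6.5, so demand becomes qd = 444 − 6(p − 6.5).
Solving gives q = 363 with consumers paying $13.5 and producers receiving $20 (the $6.5 wedge).
Gain to consumers: $3.5; to producers: $3. (They sum to $6.5.)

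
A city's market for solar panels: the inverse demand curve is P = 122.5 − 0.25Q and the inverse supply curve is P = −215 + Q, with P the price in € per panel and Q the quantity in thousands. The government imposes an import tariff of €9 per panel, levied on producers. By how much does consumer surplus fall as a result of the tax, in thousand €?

Consumer surplus falls by €479.52 thousand.

Inverting to Q(P) form: Qd = 490 − 4P; Qs = P + 215.
Before the tax: set 490 − 4P = P + 215 → P* = €55, Q* = 270.
With the tax collected from producers, supply shifts: Qs = (P − 9) + 215.
Solving gives Q = 262.8 with consumers paying €56.8 and producers receiving €47.8 (the €9 wedge).
ΔCS is the trapezoid between Q = 262.8 and Q = 270 of height €1.8: ½ · (270 + 262.8) · 1.8 = €479.52.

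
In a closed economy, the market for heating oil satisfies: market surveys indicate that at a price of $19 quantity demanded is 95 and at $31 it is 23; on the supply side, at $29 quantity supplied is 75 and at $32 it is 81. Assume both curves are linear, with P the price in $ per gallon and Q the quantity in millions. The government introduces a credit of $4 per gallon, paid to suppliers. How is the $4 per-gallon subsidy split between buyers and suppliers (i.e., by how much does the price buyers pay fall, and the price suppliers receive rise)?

Buyers gain $1 per gallon; suppliers gain $3 per gallon.

Demand slope: (23 − 95)/(31 − 19) = -6, so Qd = 209 − 6P.
Supply slope: (81 − 75)/(32 − 29) = 2, so Qs = 2P + 17.
Without the subsidy, 209 − 6P = 2P + 17 gives 8P = 192, so P* = $24 and Q* = 65.
With a per-unit subsidy paid to suppliers, each receives P + 4 per unit sold, so supply becomes Qs = 2(P + 4) + 17.
New equilibrium: buyers pay $23, suppliers receive $27, Q = 71. (Wedge: Pb − Ps = −4.)
Gain to buyers: $1; to suppliers: $3. (They sum to $4.)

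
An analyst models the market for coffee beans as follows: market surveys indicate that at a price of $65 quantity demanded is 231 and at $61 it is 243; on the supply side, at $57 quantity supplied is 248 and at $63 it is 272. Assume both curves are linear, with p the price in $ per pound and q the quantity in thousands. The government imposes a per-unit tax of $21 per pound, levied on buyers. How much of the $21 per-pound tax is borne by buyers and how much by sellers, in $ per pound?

Buyers bear $12 per pound; sellers bear $9 per pound.

Demand slope: (243 − 231)/(61 − 65) = -3, so qd = 426 − 3p.
Supply slope: (272 − 248)/(63 − 57) = 4, so qs = 4p + 20.
Without the tax, 426 − 3p = 4p + 20 gives 7p = 406, so p* = $58 and q* = 252.
With the tax collected from buyers, demand (in seller-price terms) shifts: qd = 426 − 3(p + 21).
Solving gives q = 216 with buyers paying $70 and sellers receiving $49 (the $21 wedge).
Burden on buyers: $12; on sellers: $9. (They sum to $21.)
The less price-elastic side of the market bears the larger share of a per-unit tax.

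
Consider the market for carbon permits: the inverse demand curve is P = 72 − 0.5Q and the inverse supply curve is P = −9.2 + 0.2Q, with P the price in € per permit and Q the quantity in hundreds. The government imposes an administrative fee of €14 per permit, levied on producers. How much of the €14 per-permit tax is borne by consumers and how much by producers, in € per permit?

Rewrite in direct form: Qd = 144 − 2P and Qs = 5P + 46.
Without the tax, 144 − 2P = 5P + 46 gives 7P = 98, so P* = €14 and Q* = 116.
With the tax collected from producers, supply shifts: Qs = 5(P − 14) + 46.
New equilibrium: consumers pay €24, producers receive €10, Q = 96. (Wedge: Pb − Ps = 14.)
Burden on consumers: €10; on producers: €4. (They sum to €14.)
The less price-elastic side of the market bears the larger share of a per-unit tax.

Consumers bear €10 per permit; producers bear €4 per permit.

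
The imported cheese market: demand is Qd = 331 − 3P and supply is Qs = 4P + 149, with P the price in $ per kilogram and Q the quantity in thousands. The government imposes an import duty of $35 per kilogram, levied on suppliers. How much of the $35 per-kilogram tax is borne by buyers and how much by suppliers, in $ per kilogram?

Buyers bear $20 per kilogram; suppliers bear $15 per kilogram.

Without the tax, 331 − 3P = 4P + 149 gives 7P = 182, so P* = $26 and Q* = 253.
With the tax collected from suppliers, supply shifts: Qs = 4(P − 35) + 149.
Solving gives Q = 193 with buyers paying $46 and suppliers receiving $11 (the $35 wedge).
Burden on buyers: $20; on suppliers: $15. (They sum to $35.)
The less price-elastic side of the market bears the larger share of a per-unit tax.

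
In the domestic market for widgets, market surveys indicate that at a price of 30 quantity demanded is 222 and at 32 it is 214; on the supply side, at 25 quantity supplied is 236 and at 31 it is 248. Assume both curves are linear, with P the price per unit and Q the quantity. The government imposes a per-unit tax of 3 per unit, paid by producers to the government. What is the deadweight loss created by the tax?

Deadweight loss = 6.

Demand slope: (214 − 222)/(32 − 30) = -4, so Qd = 342 − 4P.
Supply slope: (248 − 236)/(31 − 25) = 2, so Qs = 2P + 186.
Without the tax, 342 − 4P = 2P + 186 gives 6P = 156, so P* = 26 and Q* = 238.
With the tax collected from producers, supply shifts: Qs = 2(P − 3) + 186.
Solving gives Q = 234 with consumers paying 27 and producers receiving 24 (the 3 wedge).
Quantity falls by |ΔQ| = |238 − 234| = 4.
DWL = ½ · t · |ΔQ| = ½ · 3 · 4 = 6.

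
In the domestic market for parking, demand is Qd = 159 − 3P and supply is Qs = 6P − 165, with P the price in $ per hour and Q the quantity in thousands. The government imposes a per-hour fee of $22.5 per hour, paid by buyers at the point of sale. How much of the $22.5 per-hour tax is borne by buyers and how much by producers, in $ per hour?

Buyers bear $15 per hour; producers bear $7.5 per hour.

Before the tax: set 159 − 3P = 6P − 165 → P* = $36, Q* = 51.
With the tax collected from buyers, demand (in seller-price terms) shifts: Qd = 159 − 3(P + 22.5).
Solving gives Q = 6 with buyers paying $51 and producers receiving $28.5 (the $22.5 wedge).
Burden on buyers: $15; on producers: $7.5. (They sum to $22.5.)
The less price-elastic side of the market bears the larger share of a per-unit tax.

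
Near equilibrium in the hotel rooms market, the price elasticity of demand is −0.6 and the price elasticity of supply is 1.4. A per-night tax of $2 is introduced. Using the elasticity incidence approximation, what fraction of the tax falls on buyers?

Incidence ratio: buyers' share ≈ εs / (εs + |εd|) = 1.4 / (1.4 + 0.6) = 0.7.
Supply is the more elastic side, so buyers bear the larger share.

Buyers' share ≈ 0.7.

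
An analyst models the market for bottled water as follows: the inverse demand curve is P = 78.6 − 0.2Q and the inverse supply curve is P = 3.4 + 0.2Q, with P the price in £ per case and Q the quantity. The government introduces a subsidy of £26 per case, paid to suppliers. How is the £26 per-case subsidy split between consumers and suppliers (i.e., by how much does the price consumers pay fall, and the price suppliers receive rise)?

Rewrite in direct form: Qd = 393 − 5P and Qs = 5P − 17.
Before the subsidy: set 393 − 5P = 5P − 17 → P* = £41, Q* = 188.
With a per-unit subsidy paid to suppliers, each receives P + 26 per unit sold, so supply becomes Qs = 5(P + 26) − 17.
Solving gives Q = 253 with consumers paying £28 and suppliers receiving £54 (the £26 wedge).
Gain to consumers: £13; to suppliers: £13. (They sum to £26.)

Consumers gain £13 per case; suppliers gain £13 per case.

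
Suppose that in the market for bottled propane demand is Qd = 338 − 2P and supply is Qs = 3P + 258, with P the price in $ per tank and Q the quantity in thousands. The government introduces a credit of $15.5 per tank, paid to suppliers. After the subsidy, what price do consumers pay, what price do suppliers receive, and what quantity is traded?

Without the subsidy, 338 − 2P = 3P + 258 gives 5P = 80, so P* = $16 and Q* = 306.
With a per-unit subsidy paid to suppliers, each receives P + 15.5 per unit sold, so supply becomes Qs = 3(P + 15.5) + 258.
Solving gives Q = 324.6 with consumers paying $6.7 and suppliers receiving $22.2 (the $15.5 wedge).

Consumers pay $6.7; suppliers receive $22.2; quantity = 324.6.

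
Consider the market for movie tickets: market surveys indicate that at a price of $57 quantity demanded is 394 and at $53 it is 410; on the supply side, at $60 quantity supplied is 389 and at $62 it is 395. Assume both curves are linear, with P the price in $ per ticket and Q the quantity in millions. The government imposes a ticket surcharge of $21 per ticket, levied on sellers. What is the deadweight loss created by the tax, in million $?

Demand slope: (410 − 394)/(53 − 57) = -4, so Qd = 622 − 4P.
Supply slope: (395 − 389)/(62 − 60) = 3, so Qs = 3P + 209.
Without the tax, 622 − 4P = 3P + 209 gives 7P = 413, so P* = $59 and Q* = 386.
With the tax collected from sellers, supply shifts: Qs = 3(P − 21) + 209.
Solving gives Q = 350 with buyers paying $68 and sellers receiving $47 (the $21 wedge).
Quantity falls by |ΔQ| = |386 − 350| = 36.
DWL = ½ · t · |ΔQ| = ½ · 21 · 36 = $378.

Deadweight loss = $378 million.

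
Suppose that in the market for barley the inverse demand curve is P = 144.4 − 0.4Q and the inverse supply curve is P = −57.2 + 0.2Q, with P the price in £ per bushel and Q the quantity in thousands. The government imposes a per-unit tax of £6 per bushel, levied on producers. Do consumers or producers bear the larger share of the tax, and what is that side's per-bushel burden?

Inverting to Q(P) form: Qd = 361 − 2.5P; Qs = 5P + 286.
Without the tax, 361 − 2.5P = 5P + 286 gives 7.5P = 75, so P* = £10 and Q* = 336.
With the tax collected from producers, supply shifts: Qs = 5(P − 6) + 286.
Solving gives Q = 326 with consumers paying £14 and producers receiving £8 (the £6 wedge).
Per-bushel burden: consumers £4, producers £2.
Consumers take the larger share because demand is less price-elastic here (demand slope 2.5 vs supply slope 5).

Consumers bear the larger share: £4 per bushel.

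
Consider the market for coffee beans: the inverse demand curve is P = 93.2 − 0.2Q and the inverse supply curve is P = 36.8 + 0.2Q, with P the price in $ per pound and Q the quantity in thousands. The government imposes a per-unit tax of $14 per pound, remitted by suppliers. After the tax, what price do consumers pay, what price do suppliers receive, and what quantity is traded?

Rewrite in direct form: Qd = 466 − 5P and Qs = 5P − 184.
Before the tax: set 466 − 5P = 5P − 184 → P* = $65, Q* = 141.
With the tax collected from suppliers, supply shifts: Qs = 5(P − 14) − 184.
New equilibrium: consumers pay $72, suppliers receive $58, Q = 106. (Wedge: Pb − Ps = 14.)

Consumers pay $72; suppliers receive $58; quantity = 106.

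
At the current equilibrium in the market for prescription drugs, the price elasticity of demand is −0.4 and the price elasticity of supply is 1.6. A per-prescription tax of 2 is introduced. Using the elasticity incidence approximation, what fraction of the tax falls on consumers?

Consumers' share ≈ 0.8.

Incidence ratio: consumers' share ≈ εs / (εs + |εd|) = 1.6 / (1.6 + 0.4) = 0.8.
Supply is the more elastic side, so consumers bear the larger share.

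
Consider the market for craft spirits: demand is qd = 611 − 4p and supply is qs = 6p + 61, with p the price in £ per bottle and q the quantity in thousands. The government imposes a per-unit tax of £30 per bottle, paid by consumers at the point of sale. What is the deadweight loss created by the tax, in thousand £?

Before the tax: set 611 − 4p = 6p + 61 → p* = £55, q* = 391.
With the tax collected from consumers, demand (in seller-price terms) shifts: qd = 611 − 4(p + 30).
New equilibrium: consumers pay £73, sellers receive £43, q = 319. (Wedge: pb − ps = 30.)
Quantity falls by |ΔQ| = |391 − 319| = 72.
DWL = ½ · t · |ΔQ| = ½ · 30 · 72 = £1080.

Deadweight loss = £1080 thousand.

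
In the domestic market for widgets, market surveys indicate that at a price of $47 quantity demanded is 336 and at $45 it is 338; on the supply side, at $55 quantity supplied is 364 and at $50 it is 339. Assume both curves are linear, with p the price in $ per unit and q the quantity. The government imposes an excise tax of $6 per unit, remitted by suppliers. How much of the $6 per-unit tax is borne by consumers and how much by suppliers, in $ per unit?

Consumers bear $5 per unit; suppliers bear $1 per unit.

Demand slope: (338 − 336)/(45 − 47) = -1, so qd = 383 − p.
Supply slope: (339 − 364)/(50 − 55) = 5, so qs = 5p + 89.
Without the tax, 383 − p = 5p + 89 gives 6p = 294, so p* = $49 and q* = 334.
With the tax collected from suppliers, supply shifts: qs = 5(p − 6) + 89.
Solving gives q = 329 with consumers paying $54 and suppliers receiving $48 (the $6 wedge).
Burden on consumers: $5; on suppliers: $1. (They sum to $6.)
The less price-elastic side of the market bears the larger share of a per-unit tax.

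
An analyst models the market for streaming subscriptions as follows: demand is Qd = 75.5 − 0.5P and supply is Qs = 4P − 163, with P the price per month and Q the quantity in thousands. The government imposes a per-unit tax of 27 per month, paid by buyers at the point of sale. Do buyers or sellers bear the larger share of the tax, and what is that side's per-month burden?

Buyers bear the larger share: 24 per month.

Before the tax: set 75.5 − 0.5P = 4P − 163 → P* = 53, Q* = 49.
With the tax collected from buyers, demand (in seller-price terms) shifts: Qd = 75.5 − 0.5(P + 27).
Solving gives Q = 37 with buyers paying 77 and sellers receiving 50 (the 27 wedge).
Per-month burden: buyers 24, sellers 3.
Buyers take the larger share because demand is less price-elastic here (demand slope 0.5 vs supply slope 4).
The less price-elastic side of the market bears the larger share of a per-unit tax.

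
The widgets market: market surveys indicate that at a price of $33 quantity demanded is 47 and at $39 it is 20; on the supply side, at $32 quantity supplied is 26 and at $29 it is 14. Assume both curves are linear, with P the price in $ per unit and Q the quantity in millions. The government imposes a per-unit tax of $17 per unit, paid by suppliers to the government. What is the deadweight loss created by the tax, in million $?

Deadweight loss = $306 million.

Demand slope: (20 − 47)/(39 − 33) = -4.5, so Qd = 195.5 − 4.5P.
Supply slope: (14 − 26)/(29 − 32) = 4, so Qs = 4P − 102.
Before the tax: set 195.5 − 4.5P = 4P − 102 → P* = $35, Q* = 38.
With the tax collected from suppliers, supply shifts: Qs = 4(P − 17) − 102.
Solving gives Q = 2 with consumers paying $43 and suppliers receiving $26 (the $17 wedge).
Quantity falls by |ΔQ| = |38 − 2| = 36.
DWL = ½ · t · |ΔQ| = ½ · 17 · 36 = $306.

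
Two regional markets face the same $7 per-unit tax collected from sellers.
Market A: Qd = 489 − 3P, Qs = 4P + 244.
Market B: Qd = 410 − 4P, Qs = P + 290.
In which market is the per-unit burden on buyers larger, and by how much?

Market A: pre-tax P* = $35, Q* = 384; post-tax Q = 372; per-unit burden on buyers = $4.
Market B: pre-tax P* = $24, Q* = 314; post-tax Q = 308.4; per-unit burden on buyers = $1.4.
Difference: $4 vs $1.4 → market A is larger by $2.6.

Market A, by $2.6.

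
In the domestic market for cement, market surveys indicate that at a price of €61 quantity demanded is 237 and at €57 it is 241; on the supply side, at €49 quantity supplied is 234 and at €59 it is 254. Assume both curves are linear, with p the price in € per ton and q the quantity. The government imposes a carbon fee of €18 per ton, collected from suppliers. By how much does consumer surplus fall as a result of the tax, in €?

Consumer surplus falls by €2856.

Demand slope: (241 − 237)/(57 − 61) = -1, so qd = 298 − p.
Supply slope: (254 − 234)/(59 − 49) = 2, so qs = 2p + 136.
Before the tax: set 298 − p = 2p + 136 → p* = €54, q* = 244.
With the tax collected from suppliers, supply shifts: qs = 2(p − 18) + 136.
Solving gives q = 232 with buyers paying €66 and suppliers receiving €48 (the €18 wedge).
ΔCS is the trapezoid between Q = 232 and Q = 244 of height €12: ½ · (244 + 232) · 12 = €2856.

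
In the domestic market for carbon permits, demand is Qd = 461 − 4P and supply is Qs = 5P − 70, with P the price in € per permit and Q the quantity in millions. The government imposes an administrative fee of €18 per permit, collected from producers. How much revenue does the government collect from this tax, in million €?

Before the tax: set 461 − 4P = 5P − 70 → P* = €59, Q* = 225.
With the tax collected from producers, supply shifts: Qs = 5(P − 18) − 70.
New equilibrium: buyers pay €69, producers receive €51, Q = 185. (Wedge: Pb − Ps = 18.)
Revenue = t · Q = 18 · 185 = €3330.

Tax revenue = €3330 million.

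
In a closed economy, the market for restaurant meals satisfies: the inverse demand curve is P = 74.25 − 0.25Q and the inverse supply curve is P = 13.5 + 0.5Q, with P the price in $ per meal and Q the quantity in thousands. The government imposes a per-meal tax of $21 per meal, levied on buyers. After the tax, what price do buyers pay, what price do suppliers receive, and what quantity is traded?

Inverting to Q(P) form: Qd = 297 − 4P; Qs = 2P − 27.
Without the tax, 297 − 4P = 2P − 27 gives 6P = 324, so P* = $54 and Q* = 81.
With the tax collected from buyers, demand (in seller-price terms) shifts: Qd = 297 − 4(P + 21).
New equilibrium: buyers pay $61, suppliers receive $40, Q = 53. (Wedge: Pb − Ps = 21.)
The less price-elastic side of the market bears the larger share of a per-unit tax.

Buyers pay $61; suppliers receive $40; quantity = 53.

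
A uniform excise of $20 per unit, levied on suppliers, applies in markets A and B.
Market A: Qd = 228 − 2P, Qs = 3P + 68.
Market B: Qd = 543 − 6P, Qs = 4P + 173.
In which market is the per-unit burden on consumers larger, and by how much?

Market A: pre-tax P* = $32, Q* = 164; post-tax Q = 140; per-unit burden on consumers = $12.
Market B: pre-tax P* = $37, Q* = 321; post-tax Q = 273; per-unit burden on consumers = $8.
Difference: $12 vs $8 → market A is larger by $4.

Market A, by $4.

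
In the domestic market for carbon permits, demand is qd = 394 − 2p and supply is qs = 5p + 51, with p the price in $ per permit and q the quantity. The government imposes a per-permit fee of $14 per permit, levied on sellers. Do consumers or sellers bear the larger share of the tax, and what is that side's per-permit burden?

Without the tax, 394 − 2p = 5p + 51 gives 7p = 343, so p* = $49 and q* = 296.
With the tax collected from sellers, supply shifts: qs = 5(p − 14) + 51.
New equilibrium: consumers pay $59, sellers receive $45, q = 276. (Wedge: pb − ps = 14.)
Per-permit burden: consumers $10, sellers $4.
Consumers take the larger share because demand is less price-elastic here (demand slope 2 vs supply slope 5).
The less price-elastic side of the market bears the larger share of a per-unit tax.

Consumers bear the larger share: $10 per permit.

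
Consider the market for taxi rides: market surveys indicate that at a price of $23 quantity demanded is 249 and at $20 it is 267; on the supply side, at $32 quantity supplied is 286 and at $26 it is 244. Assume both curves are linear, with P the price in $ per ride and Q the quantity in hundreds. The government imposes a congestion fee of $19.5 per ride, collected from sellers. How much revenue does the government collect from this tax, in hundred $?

Tax revenue = $3393 hundred.

Demand slope: (267 − 249)/(20 − 23) = -6, so Qd = 387 − 6P.
Supply slope: (244 − 286)/(26 − 32) = 7, so Qs = 7P + 62.
Before the tax: set 387 − 6P = 7P + 62 → P* = $25, Q* = 237.
With the tax collected from sellers, supply shifts: Qs = 7(P − 19.5) + 62.
New equilibrium: consumers pay $35.5, sellers receive $16, Q = 174. (Wedge: Pb − Ps = 19.5.)
Revenue = t · Q = 19.5 · 174 = $3393.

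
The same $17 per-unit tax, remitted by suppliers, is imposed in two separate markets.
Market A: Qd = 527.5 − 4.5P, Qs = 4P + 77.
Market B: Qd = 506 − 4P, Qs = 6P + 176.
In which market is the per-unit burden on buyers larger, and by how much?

Market B, by $2.2.

Market A: pre-tax P* = $53, Q* = 289; post-tax Q = 253; per-unit burden on buyers = $8.
Market B: pre-tax P* = $33, Q* = 374; post-tax Q = 333.2; per-unit burden on buyers = $10.2.
Difference: $8 vs $10.2 → market B is larger by $2.2.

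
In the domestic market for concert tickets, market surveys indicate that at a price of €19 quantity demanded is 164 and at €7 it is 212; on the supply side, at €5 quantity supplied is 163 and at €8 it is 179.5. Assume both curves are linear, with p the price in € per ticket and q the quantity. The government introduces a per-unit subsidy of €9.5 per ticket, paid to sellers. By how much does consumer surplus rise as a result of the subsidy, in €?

Demand slope: (212 − 164)/(7 − 19) = -4, so qd = 240 − 4p.
Supply slope: (179.5 − 163)/(8 − 5) = 5.5, so qs = 5.5p + 135.5.
Without the subsidy, 240 − 4p = 5.5p + 135.5 gives 9.5p = 104.5, so p* = €11 and q* = 196.
With a per-unit subsidy paid to sellers, each receives p + 9.5 per unit sold, so supply becomes qs = 5.5(p + 9.5) + 135.5.
New equilibrium: buyers pay €5.5, sellers receive €15, q = 218. (Wedge: pb − ps = −9.5.)
ΔCS is the trapezoid between Q = 218 and Q = 196 of height €5.5: ½ · (196 + 218) · 5.5 = €1138.5.

Consumer surplus rises by €1138.5.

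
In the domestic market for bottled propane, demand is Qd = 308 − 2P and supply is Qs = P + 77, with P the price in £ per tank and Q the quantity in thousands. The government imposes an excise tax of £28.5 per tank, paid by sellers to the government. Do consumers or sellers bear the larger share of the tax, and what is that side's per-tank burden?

Before the tax: set 308 − 2P = P + 77 → P* = £77, Q* = 154.
With the tax collected from sellers, supply shifts: Qs = (P − 28.5) + 77.
New equilibrium: consumers pay £86.5, sellers receive £58, Q = 135. (Wedge: Pb − Ps = 28.5.)
Per-tank burden: consumers £9.5, sellers £19.
Sellers take the larger share because supply is less price-elastic here (demand slope 2 vs supply slope 1).
The less price-elastic side of the market bears the larger share of a per-unit tax.

Sellers bear the larger share: £19 per tank.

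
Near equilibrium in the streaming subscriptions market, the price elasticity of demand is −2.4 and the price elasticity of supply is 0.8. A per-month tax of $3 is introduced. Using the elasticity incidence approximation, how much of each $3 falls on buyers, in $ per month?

Buyers bear ≈ $0.75 per month.

Incidence ratio: buyers' share ≈ εs / (εs + |εd|) = 0.8 / (0.8 + 2.4) = 0.25.
So buyers bear ≈ 0.25 × $3 = $0.75; sellers bear $2.25.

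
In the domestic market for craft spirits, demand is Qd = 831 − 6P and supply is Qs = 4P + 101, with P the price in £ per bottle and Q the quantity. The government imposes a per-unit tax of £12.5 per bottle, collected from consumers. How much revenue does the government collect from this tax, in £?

Tax revenue = £4537.5.

Before the tax: set 831 − 6P = 4P + 101 → P* = £73, Q* = 393.
With the tax collected from consumers, demand (in seller-price terms) shifts: Qd = 831 − 6(P + 12.5).
Solving gives Q = 363 with consumers paying £78 and suppliers receiving £65.5 (the £12.5 wedge).
Revenue = t · Q = 12.5 · 363 = £4537.5.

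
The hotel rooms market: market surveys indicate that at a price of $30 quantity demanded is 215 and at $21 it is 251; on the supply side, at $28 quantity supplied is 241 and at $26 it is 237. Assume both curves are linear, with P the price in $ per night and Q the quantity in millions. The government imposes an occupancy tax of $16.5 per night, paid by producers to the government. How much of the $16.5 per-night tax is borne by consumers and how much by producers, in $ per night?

Demand slope: (251 − 215)/(21 − 30) = -4, so Qd = 335 − 4P.
Supply slope: (237 − 241)/(26 − 28) = 2, so Qs = 2P + 185.
Without the tax, 335 − 4P = 2P + 185 gives 6P = 150, so P* = $25 and Q* = 235.
With the tax collected from producers, supply shifts: Qs = 2(P − 16.5) + 185.
Solving gives Q = 213 with consumers paying $30.5 and producers receiving $14 (the $16.5 wedge).
Burden on consumers: $5.5; on producers: $11. (They sum to $16.5.)
The less price-elastic side of the market bears the larger share of a per-unit tax.

Consumers bear $5.5 per night; producers bear $11 per night.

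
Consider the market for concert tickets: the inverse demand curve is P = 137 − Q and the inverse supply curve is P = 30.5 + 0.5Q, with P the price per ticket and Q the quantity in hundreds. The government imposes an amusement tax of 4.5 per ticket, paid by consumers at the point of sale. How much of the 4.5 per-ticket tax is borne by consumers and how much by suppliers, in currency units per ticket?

Inverting to Q(P) form: Qd = 137 − P; Qs = 2P − 61.
Without the tax, 137 − P = 2P − 61 gives 3P = 198, so P* = 66 and Q* = 71.
With the tax collected from consumers, demand (in seller-price terms) shifts: Qd = 137 − (P + 4.5).
New equilibrium: consumers pay 69, suppliers receive 64.5, Q = 68. (Wedge: Pb − Ps = 4.5.)
Burden on consumers: 3; on suppliers: 1.5. (They sum to 4.5.)
The less price-elastic side of the market bears the larger share of a per-unit tax.

Consumers bear 3 per ticket; suppliers bear 1.5 per ticket.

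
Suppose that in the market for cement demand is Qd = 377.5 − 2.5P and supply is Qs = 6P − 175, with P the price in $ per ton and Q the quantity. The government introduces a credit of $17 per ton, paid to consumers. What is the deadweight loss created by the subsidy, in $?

Deadweight loss = $255.

Without the subsidy, 377.5 − 2.5P = 6P − 175 gives 8.5P = 552.5, so P* = $65 and Q* = 215.
With a per-unit subsidy paid to consumers, each effectively pays P − 17, so demand becomes Qd = 377.5 − 2.5(P − 17).
Solving gives Q = 245 with consumers paying $53 and producers receiving $70 (the $17 wedge).
Quantity rises by |ΔQ| = |215 − 245| = 30.
DWL = ½ · t · |ΔQ| = ½ · 17 · 30 = $255.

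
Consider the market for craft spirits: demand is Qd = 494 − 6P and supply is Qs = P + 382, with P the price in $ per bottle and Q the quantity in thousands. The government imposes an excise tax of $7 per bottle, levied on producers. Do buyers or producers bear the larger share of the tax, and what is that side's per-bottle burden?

Producers bear the larger share: $6 per bottle.

Before the tax: set 494 − 6P = P + 382 → P* = $16, Q* = 398.
With the tax collected from producers, supply shifts: Qs = (P − 7) + 382.
Solving gives Q = 392 with buyers paying $17 and producers receiving $10 (the $7 wedge).
Per-bottle burden: buyers $1, producers $6.
Producers take the larger share because supply is less price-elastic here (demand slope 6 vs supply slope 1).
The less price-elastic side of the market bears the larger share of a per-unit tax.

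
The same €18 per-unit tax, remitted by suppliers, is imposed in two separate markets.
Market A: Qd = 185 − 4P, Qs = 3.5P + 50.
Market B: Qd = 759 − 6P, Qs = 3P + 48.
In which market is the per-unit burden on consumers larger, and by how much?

Market A: pre-tax P* = €18, Q* = 113; post-tax Q = 79.4; per-unit burden on consumers = €8.4.
Market B: pre-tax P* = €79, Q* = 285; post-tax Q = 249; per-unit burden on consumers = €6.
Difference: €8.4 vs €6 → market A is larger by €2.4.

Market A, by €2.4.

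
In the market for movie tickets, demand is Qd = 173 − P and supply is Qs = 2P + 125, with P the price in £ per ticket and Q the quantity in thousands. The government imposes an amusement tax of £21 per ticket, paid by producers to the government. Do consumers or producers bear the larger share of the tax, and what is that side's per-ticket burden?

Before the tax: set 173 − P = 2P + 125 → P* = £16, Q* = 157.
With the tax collected from producers, supply shifts: Qs = 2(P − 21) + 125.
Solving gives Q = 143 with consumers paying £30 and producers receiving £9 (the £21 wedge).
Per-ticket burden: consumers £14, producers £7.
Consumers take the larger share because demand is less price-elastic here (demand slope 1 vs supply slope 2).
The less price-elastic side of the market bears the larger share of a per-unit tax.

Consumers bear the larger share: £14 per ticket.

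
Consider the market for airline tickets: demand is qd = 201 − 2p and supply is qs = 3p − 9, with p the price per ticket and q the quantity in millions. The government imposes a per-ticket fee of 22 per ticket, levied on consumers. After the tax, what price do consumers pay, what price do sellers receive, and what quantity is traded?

Before the tax: set 201 − 2p = 3p − 9 → p* = 42, q* = 117.
With the tax collected from consumers, demand (in seller-price terms) shifts: qd = 201 − 2(p + 22).
Solving gives q = 90.6 with consumers paying 55.2 and sellers receiving 33.2 (the 22 wedge).

Consumers pay 55.2; sellers receive 33.2; quantity = 90.6.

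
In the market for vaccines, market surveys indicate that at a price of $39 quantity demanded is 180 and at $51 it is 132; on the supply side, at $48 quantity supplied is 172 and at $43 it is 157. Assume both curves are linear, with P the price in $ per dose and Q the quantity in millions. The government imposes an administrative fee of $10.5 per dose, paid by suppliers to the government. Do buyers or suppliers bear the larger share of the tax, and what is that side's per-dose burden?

Demand slope: (132 − 180)/(51 − 39) = -4, so Qd = 336 − 4P.
Supply slope: (157 − 172)/(43 − 48) = 3, so Qs = 3P + 28.
Without the tax, 336 − 4P = 3P + 28 gives 7P = 308, so P* = $44 and Q* = 160.
With the tax collected from suppliers, supply shifts: Qs = 3(P − 10.5) + 28.
New equilibrium: buyers pay $48.5, suppliers receive $38, Q = 142. (Wedge: Pb − Ps = 10.5.)
Per-dose burden: buyers $4.5, suppliers $6.
Suppliers take the larger share because supply is less price-elastic here (demand slope 4 vs supply slope 3).

Suppliers bear the larger share: $6 per dose.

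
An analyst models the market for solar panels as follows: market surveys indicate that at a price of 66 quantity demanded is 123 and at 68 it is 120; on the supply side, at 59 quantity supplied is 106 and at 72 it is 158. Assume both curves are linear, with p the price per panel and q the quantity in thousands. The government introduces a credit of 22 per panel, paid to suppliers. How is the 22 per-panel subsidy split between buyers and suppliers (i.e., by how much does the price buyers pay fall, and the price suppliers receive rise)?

Buyers gain 16 per panel; suppliers gain 6 per panel.

Demand slope: (120 − 123)/(68 − 66) = -1.5, so qd = 222 − 1.5p.
Supply slope: (158 − 106)/(72 − 59) = 4, so qs = 4p − 130.
Before the subsidy: set 222 − 1.5p = 4p − 130 → p* = 64, q* = 126.
With a per-unit subsidy paid to suppliers, each receives p + 22 per unit sold, so supply becomes qs = 4(p + 22) − 130.
New equilibrium: buyers pay 48, suppliers receive 70, q = 150. (Wedge: pb − ps = −22.)
Gain to buyers: 16; to suppliers: 6. (They sum to 22.)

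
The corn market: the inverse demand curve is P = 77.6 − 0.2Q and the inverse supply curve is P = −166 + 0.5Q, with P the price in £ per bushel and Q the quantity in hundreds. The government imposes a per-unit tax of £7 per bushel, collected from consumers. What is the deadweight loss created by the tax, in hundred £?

Deadweight loss = £35 hundred.

Rewrite in direct form: Qd = 388 − 5P and Qs = 2P + 332.
Without the tax, 388 − 5P = 2P + 332 gives 7P = 56, so P* = £8 and Q* = 348.
With the tax collected from consumers, demand (in seller-price terms) shifts: Qd = 388 − 5(P + 7).
New equilibrium: consumers pay £10, suppliers receive £3, Q = 338. (Wedge: Pb − Ps = 7.)
Quantity falls by |ΔQ| = |348 − 338| = 10.
DWL = ½ · t · |ΔQ| = ½ · 7 · 10 = £35.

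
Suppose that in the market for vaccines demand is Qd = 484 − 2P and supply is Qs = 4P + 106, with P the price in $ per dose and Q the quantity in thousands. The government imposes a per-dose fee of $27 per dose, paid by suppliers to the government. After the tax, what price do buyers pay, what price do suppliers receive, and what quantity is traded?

Buyers pay $81; suppliers receive $54; quantity = 322.

Without the tax, 484 − 2P = 4P + 106 gives 6P = 378, so P* = $63 and Q* = 358.
With the tax collected from suppliers, supply shifts: Qs = 4(P − 27) + 106.
Solving gives Q = 322 with buyers paying $81 and suppliers receiving $54 (the $27 wedge).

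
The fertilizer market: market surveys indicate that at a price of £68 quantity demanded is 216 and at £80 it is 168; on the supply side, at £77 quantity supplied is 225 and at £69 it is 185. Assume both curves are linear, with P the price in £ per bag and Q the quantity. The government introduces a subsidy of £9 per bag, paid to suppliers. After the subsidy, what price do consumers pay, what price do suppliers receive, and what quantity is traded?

Demand slope: (168 − 216)/(80 − 68) = -4, so Qd = 488 − 4P.
Supply slope: (185 − 225)/(69 − 77) = 5, so Qs = 5P − 160.
Without the subsidy, 488 − 4P = 5P − 160 gives 9P = 648, so P* = £72 and Q* = 200.
With a per-unit subsidy paid to suppliers, each receives P + 9 per unit sold, so supply becomes Qs = 5(P + 9) − 160.
New equilibrium: consumers pay £67, suppliers receive £76, Q = 220. (Wedge: Pb − Ps = −9.)

Consumers pay £67; suppliers receive £76; quantity = 220.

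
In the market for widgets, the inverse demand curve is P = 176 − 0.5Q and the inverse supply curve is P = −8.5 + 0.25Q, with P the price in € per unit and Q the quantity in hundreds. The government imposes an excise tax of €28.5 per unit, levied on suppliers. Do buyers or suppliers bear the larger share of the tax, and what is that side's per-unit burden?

Buyers bear the larger share: €19 per unit.

Rewrite in direct form: Qd = 352 − 2P and Qs = 4P + 34.
Without the tax, 352 − 2P = 4P + 34 gives 6P = 318, so P* = €53 and Q* = 246.
With the tax collected from suppliers, supply shifts: Qs = 4(P − 28.5) + 34.
Solving gives Q = 208 with buyers paying €72 and suppliers receiving €43.5 (the €28.5 wedge).
Per-unit burden: buyers €19, suppliers €9.5.
Buyers take the larger share because demand is less price-elastic here (demand slope 2 vs supply slope 4).
The less price-elastic side of the market bears the larger share of a per-unit tax.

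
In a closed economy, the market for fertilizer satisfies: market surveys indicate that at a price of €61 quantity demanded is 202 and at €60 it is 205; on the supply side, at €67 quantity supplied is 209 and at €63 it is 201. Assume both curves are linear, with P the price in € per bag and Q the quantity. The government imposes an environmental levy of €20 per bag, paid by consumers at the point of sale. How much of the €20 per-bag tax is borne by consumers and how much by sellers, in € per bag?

Demand slope: (205 − 202)/(60 − 61) = -3, so Qd = 385 − 3P.
Supply slope: (201 − 209)/(63 − 67) = 2, so Qs = 2P + 75.
Without the tax, 385 − 3P = 2P + 75 gives 5P = 310, so P* = €62 and Q* = 199.
With the tax collected from consumers, demand (in seller-price terms) shifts: Qd = 385 − 3(P + 20).
New equilibrium: consumers pay €70, sellers receive €50, Q = 175. (Wedge: Pb − Ps = 20.)
Burden on consumers: €8; on sellers: €12. (They sum to €20.)

Consumers bear €8 per bag; sellers bear €12 per bag.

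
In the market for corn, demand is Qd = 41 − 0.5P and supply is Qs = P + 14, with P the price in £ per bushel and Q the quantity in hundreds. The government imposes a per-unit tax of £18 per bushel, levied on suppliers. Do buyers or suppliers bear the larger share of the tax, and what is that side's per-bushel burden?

Without the tax, 41 − 0.5P = P + 14 gives 1.5P = 27, so P* = £18 and Q* = 32.
With the tax collected from suppliers, supply shifts: Qs = (P − 18) + 14.
Solving gives Q = 26 with buyers paying £30 and suppliers receiving £12 (the £18 wedge).
Per-bushel burden: buyers £12, suppliers £6.
Buyers take the larger share because demand is less price-elastic here (demand slope 0.5 vs supply slope 1).
The less price-elastic side of the market bears the larger share of a per-unit tax.

Buyers bear the larger share: £12 per bushel.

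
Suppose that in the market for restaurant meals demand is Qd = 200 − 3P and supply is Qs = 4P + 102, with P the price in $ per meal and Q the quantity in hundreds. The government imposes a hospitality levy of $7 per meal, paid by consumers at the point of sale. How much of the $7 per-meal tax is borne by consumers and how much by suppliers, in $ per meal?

Before the tax: set 200 − 3P = 4P + 102 → P* = $14, Q* = 158.
With the tax collected from consumers, demand (in seller-price terms) shifts: Qd = 200 − 3(P + 7).
New equilibrium: consumers pay $18, suppliers receive $11, Q = 146. (Wedge: Pb − Ps = 7.)
Burden on consumers: $4; on suppliers: $3. (They sum to $7.)

Consumers bear $4 per meal; suppliers bear $3 per meal.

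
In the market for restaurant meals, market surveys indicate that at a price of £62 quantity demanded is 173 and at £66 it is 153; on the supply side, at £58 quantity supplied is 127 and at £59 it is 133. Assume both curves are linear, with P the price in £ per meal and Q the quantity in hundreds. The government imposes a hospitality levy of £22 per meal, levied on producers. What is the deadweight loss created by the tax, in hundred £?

Demand slope: (153 − 173)/(66 − 62) = -5, so Qd = 483 − 5P.
Supply slope: (133 − 127)/(59 − 58) = 6, so Qs = 6P − 221.
Before the tax: set 483 − 5P = 6P − 221 → P* = £64, Q* = 163.
With the tax collected from producers, supply shifts: Qs = 6(P − 22) − 221.
Solving gives Q = 103 with consumers paying £76 and producers receiving £54 (the £22 wedge).
Quantity falls by |ΔQ| = |163 − 103| = 60.
DWL = ½ · t · |ΔQ| = ½ · 22 · 60 = £660.

Deadweight loss = £660 hundred.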